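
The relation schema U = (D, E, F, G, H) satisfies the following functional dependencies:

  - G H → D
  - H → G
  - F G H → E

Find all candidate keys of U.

{F, H}

Attributes F, H never appear on any right-hand side, so every candidate key must contain {F, H}.
{F, H}⁺ = {D, E, F, G, H}, which is all of the schema, so {F, H} is the only candidate key.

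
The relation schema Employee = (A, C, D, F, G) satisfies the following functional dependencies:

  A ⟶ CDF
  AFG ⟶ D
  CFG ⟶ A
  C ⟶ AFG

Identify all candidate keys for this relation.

{A}, {C}

{A}⁺: A→CDF adds C, D, F; C→AFG adds G → {A, C, D, F, G}.
{C}⁺: C→AFG adds A, F, G; A→CDF adds D → {A, C, D, F, G}.
Any other superkey contains one of these as a subset, so there are no further candidate keys.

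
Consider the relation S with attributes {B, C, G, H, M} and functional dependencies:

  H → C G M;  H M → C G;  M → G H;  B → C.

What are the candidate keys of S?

Attribute B never appears on the right-hand side of any dependency, so B must belong to every candidate key.
{B}⁺ = {B, C}, which is not all of the schema, so we must add further attributes.
{B, H}⁺: H→CGM adds C, G, M → {B, C, G, H, M}.
{B, M}⁺: M→GH adds G, H; B→C adds C → {B, C, G, H, M}.
Any other superkey contains one of these as a subset, so there are no further candidate keys.

BH, BM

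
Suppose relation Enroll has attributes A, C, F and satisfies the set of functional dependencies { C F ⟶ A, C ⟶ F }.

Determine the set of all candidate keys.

C

Attribute C never appears on the right-hand side of any dependency, so C must belong to every candidate key.
{C}⁺ = {A, C, F}, which is all of the schema, so {C} is the only candidate key.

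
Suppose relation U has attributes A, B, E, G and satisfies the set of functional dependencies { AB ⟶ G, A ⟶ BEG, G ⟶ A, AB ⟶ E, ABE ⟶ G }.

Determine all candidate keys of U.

(A), (G)

{A}⁺: A→BEG adds B, E, G → {A, B, E, G}.
{G}⁺: G→A adds A; A→BEG adds B, E → {A, B, E, G}.
Any other superkey contains one of these as a subset, so there are no further candidate keys.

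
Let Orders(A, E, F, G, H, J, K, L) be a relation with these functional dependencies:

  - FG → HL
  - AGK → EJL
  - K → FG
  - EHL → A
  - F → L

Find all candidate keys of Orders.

{A, K}⁺: K→FG adds F, G; F→L adds L; FG→HL adds H; AGK→EJL adds E, J → {A, E, F, G, H, J, K, L}. Minimal: {K}⁺ = {F, G, H, K, L}; {A}⁺ = {A} — none reach the full schema.
{E, K}⁺: K→FG adds F, G; F→L adds L; FG→HL adds H; EHL→A adds A; AGK→EJL adds J → {A, E, F, G, H, J, K, L}. Minimal: {K}⁺ = {F, G, H, K, L}; {E}⁺ = {E} — none reach the full schema.
Any other superkey contains one of these as a subset, so there are no further candidate keys.

{A, K}, {E, K}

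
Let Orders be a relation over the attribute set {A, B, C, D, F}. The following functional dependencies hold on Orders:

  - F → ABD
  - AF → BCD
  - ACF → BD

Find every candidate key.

Attribute F never appears on the right-hand side of any dependency, so F must belong to every candidate key.
{F}⁺ = {A, B, C, D, F}, which is all of the schema, so {F} is the only candidate key.

F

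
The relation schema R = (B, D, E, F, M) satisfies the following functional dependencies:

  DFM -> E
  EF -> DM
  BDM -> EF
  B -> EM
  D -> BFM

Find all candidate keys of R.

D, BF, EF

{D}⁺: D→BFM adds B, F, M; DFM→E adds E → {B, D, E, F, M}.
{B, F}⁺: B→EM adds E, M; EF→DM adds D → {B, D, E, F, M}. Minimal: {F}⁺ = {F}; {B}⁺ = {B, E, M} — none reach the full schema.
{E, F}⁺: EF→DM adds D, M; D→BFM adds B → {B, D, E, F, M}. Minimal: {F}⁺ = {F}; {E}⁺ = {E} — none reach the full schema.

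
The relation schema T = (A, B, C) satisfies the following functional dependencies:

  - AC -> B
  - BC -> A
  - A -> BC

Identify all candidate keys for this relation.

A, BC

{A}⁺: A→BC adds B, C → {A, B, C}.
{B, C}⁺: BC→A adds A → {A, B, C}. Minimal: {C}⁺ = {C}; {B}⁺ = {B} — none reach the full schema.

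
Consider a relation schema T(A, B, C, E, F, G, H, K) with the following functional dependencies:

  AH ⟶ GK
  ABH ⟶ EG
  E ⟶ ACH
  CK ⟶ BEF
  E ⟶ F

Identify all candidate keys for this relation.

(E), (C, K), (A, B, H), (A, C, H)

{E}⁺: E→ACH adds A, C, H; E→F adds F; AH→GK adds G, K; CK→BEF adds B → {A, B, C, E, F, G, H, K}.
{C, K}⁺: CK→BEF adds B, E, F; E→ACH adds A, H; AH→GK adds G → {A, B, C, E, F, G, H, K}. Minimal: {K}⁺ = {K}; {C}⁺ = {C} — none reach the full schema.
{A, B, H}⁺: AH→GK adds G, K; ABH→EG adds E; E→ACH adds C; CK→BEF adds F → {A, B, C, E, F, G, H, K}. Minimal: {B, H}⁺ = {B, H}; {A, H}⁺ = {A, G, H, K}; {A, B}⁺ = {A, B} — none reach the full schema.
{A, C, H}⁺: AH→GK adds G, K; CK→BEF adds B, E, F → {A, B, C, E, F, G, H, K}. Minimal: {C, H}⁺ = {C, H}; {A, H}⁺ = {A, G, H, K}; {A, C}⁺ = {A, C} — none reach the full schema.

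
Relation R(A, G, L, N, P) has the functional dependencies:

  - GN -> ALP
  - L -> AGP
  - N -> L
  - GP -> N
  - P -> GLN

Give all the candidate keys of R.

(L); (N); (P)

{L}⁺: L→AGP adds A, G, P; GP→N adds N → {A, G, L, N, P}.
{N}⁺: N→L adds L; L→AGP adds A, G, P → {A, G, L, N, P}.
{P}⁺: P→GLN adds G, L, N; GN→ALP adds A → {A, G, L, N, P}.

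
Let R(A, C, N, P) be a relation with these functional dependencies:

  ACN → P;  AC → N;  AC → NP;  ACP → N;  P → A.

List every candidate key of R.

AC, CP

Attribute C never appears on the right-hand side of any dependency, so C must belong to every candidate key.
{C}⁺ = {C}, which is not all of the schema, so we must add further attributes.
{A, C}⁺: AC→N adds N; AC→NP adds P → {A, C, N, P}.
{C, P}⁺: P→A adds A; AC→N adds N → {A, C, N, P}.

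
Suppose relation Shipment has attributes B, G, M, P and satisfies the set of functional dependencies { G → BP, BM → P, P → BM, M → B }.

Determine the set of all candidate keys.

{G}

{G}⁺: G→BP adds B, P; P→BM adds M → {B, G, M, P}.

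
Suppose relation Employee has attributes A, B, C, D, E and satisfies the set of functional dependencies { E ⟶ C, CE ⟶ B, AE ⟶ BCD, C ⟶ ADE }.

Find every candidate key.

{C}, {E}

{C}⁺: C→ADE adds A, D, E; CE→B adds B → {A, B, C, D, E}.
{E}⁺: E→C adds C; CE→B adds B; C→ADE adds A, D → {A, B, C, D, E}.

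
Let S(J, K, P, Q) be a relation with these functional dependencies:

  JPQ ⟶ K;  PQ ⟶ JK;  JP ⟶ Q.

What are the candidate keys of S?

Attribute P never appears on the right-hand side of any dependency, so P must belong to every candidate key.
{P}⁺ = {P}, which is not all of the schema, so we must add further attributes.
{J, P}⁺: JP→Q adds Q; JPQ→K adds K → {J, K, P, Q}. Minimal: {P}⁺ = {P}; {J}⁺ = {J} — none reach the full schema.
{P, Q}⁺: PQ→JK adds J, K → {J, K, P, Q}. Minimal: {Q}⁺ = {Q}; {P}⁺ = {P} — none reach the full schema.

JP, PQ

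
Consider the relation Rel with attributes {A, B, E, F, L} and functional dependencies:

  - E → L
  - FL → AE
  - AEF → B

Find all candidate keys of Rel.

Attribute F never appears on the right-hand side of any dependency, so F must belong to every candidate key.
{F}⁺ = {F}, which is not all of the schema, so we must add further attributes.
{E, F}⁺: E→L adds L; FL→AE adds A; AEF→B adds B → {A, B, E, F, L}. Minimal: {F}⁺ = {F}; {E}⁺ = {E, L} — none reach the full schema.
{F, L}⁺: FL→AE adds A, E; AEF→B adds B → {A, B, E, F, L}. Minimal: {L}⁺ = {L}; {F}⁺ = {F} — none reach the full schema.
Any other superkey contains one of these as a subset, so there are no further candidate keys.

{E, F}; {F, L}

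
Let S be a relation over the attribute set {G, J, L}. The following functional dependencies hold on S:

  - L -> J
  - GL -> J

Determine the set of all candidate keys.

Attributes G, L never appear on any right-hand side, so every candidate key must contain {G, L}.
{G, L}⁺ = {G, J, L}, which is all of the schema, so {G, L} is the only candidate key.

(G, L)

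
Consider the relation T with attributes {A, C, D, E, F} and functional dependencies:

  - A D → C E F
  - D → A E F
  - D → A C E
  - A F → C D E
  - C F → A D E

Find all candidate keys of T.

{D}, {A, F}, {C, F}

{D}⁺: D→AEF adds A, E, F; D→ACE adds C → {A, C, D, E, F}.
{A, F}⁺: AF→CDE adds C, D, E → {A, C, D, E, F}.
{C, F}⁺: CF→ADE adds A, D, E → {A, C, D, E, F}.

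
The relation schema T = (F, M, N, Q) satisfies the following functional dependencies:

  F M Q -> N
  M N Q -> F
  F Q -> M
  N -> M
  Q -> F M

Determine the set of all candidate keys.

{Q}

Attribute Q never appears on the right-hand side of any dependency, so Q must belong to every candidate key.
{Q}⁺ = {F, M, N, Q}, which is all of the schema, so {Q} is the only candidate key.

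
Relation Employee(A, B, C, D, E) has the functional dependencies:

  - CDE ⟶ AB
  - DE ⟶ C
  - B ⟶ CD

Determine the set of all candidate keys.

Attribute E never appears on the right-hand side of any dependency, so E must belong to every candidate key.
{E}⁺ = {E}, which is not all of the schema, so we must add further attributes.
{B, E}⁺: B→CD adds C, D; CDE→AB adds A → {A, B, C, D, E}.
{D, E}⁺: DE→C adds C; CDE→AB adds A, B → {A, B, C, D, E}.

BE; DE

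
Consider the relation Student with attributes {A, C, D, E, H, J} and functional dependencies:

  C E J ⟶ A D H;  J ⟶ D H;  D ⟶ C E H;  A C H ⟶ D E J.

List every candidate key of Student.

{J}⁺: J→DH adds D, H; D→CEH adds C, E; CEJ→ADH adds A → {A, C, D, E, H, J}.
{A, D}⁺: D→CEH adds C, E, H; ACH→DEJ adds J → {A, C, D, E, H, J}. Minimal: {D}⁺ = {C, D, E, H}; {A}⁺ = {A} — none reach the full schema.
{A, C, H}⁺: ACH→DEJ adds D, E, J → {A, C, D, E, H, J}. Minimal: {C, H}⁺ = {C, H}; {A, H}⁺ = {A, H}; {A, C}⁺ = {A, C} — none reach the full schema.
Any other superkey contains one of these as a subset, so there are no further candidate keys.

J; AD; ACH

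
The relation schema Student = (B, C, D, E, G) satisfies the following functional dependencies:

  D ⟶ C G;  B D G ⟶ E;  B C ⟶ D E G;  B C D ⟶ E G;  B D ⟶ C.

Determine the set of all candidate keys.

(B, C), (B, D)

{B, C}⁺: BC→DEG adds D, E, G → {B, C, D, E, G}. Minimal: {C}⁺ = {C}; {B}⁺ = {B} — none reach the full schema.
{B, D}⁺: D→CG adds C, G; BDG→E adds E → {B, C, D, E, G}. Minimal: {D}⁺ = {C, D, G}; {B}⁺ = {B} — none reach the full schema.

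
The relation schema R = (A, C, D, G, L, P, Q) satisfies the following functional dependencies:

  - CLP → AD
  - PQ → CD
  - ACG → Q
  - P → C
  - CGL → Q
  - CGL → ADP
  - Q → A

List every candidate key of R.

(C, G, L), (G, L, P)

Attributes G, L never appear on any right-hand side, so every candidate key must contain {G, L}.
{G, L}⁺ = {G, L}, which is not all of the schema, so we must add further attributes.
{C, G, L}⁺: CGL→Q adds Q; CGL→ADP adds A, D, P → {A, C, D, G, L, P, Q}. Minimal: {G, L}⁺ = {G, L}; {C, L}⁺ = {C, L}; {C, G}⁺ = {C, G} — none reach the full schema.
{G, L, P}⁺: P→C adds C; CGL→Q adds Q; CGL→ADP adds A, D → {A, C, D, G, L, P, Q}. Minimal: {L, P}⁺ = {A, C, D, L, P}; {G, P}⁺ = {C, G, P}; {G, L}⁺ = {G, L} — none reach the full schema.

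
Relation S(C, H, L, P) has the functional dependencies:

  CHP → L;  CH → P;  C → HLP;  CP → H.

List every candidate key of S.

Attribute C never appears on the right-hand side of any dependency, so C must belong to every candidate key.
{C}⁺ = {C, H, L, P}, which is all of the schema, so {C} is the only candidate key.

(C)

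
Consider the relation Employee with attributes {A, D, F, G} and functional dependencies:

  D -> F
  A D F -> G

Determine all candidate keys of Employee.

Attributes A, D never appear on any right-hand side, so every candidate key must contain {A, D}.
{A, D}⁺ = {A, D, F, G}, which is all of the schema, so {A, D} is the only candidate key.

AD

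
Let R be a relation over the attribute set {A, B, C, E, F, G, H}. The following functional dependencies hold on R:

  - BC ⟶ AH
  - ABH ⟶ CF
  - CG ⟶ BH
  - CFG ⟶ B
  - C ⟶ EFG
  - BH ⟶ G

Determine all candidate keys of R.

(C), (A, B, H)

{C}⁺: C→EFG adds E, F, G; CG→BH adds B, H; BC→AH adds A → {A, B, C, E, F, G, H}.
{A, B, H}⁺: ABH→CF adds C, F; C→EFG adds E, G → {A, B, C, E, F, G, H}. Minimal: {B, H}⁺ = {B, G, H}; {A, H}⁺ = {A, H}; {A, B}⁺ = {A, B} — none reach the full schema.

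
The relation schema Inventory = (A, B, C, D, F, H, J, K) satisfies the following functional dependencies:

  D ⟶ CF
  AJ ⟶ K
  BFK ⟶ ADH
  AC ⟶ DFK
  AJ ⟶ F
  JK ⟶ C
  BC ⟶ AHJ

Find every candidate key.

(B, C); (B, D); (A, B, J); (B, F, K); (B, J, K)

Attribute B never appears on the right-hand side of any dependency, so B must belong to every candidate key.
{B}⁺ = {B}, which is not all of the schema, so we must add further attributes.
{B, C}⁺: BC→AHJ adds A, H, J; AJ→K adds K; AC→DFK adds D, F → {A, B, C, D, F, H, J, K}. Minimal: {C}⁺ = {C}; {B}⁺ = {B} — none reach the full schema.
{B, D}⁺: D→CF adds C, F; BC→AHJ adds A, H, J; AJ→K adds K → {A, B, C, D, F, H, J, K}. Minimal: {D}⁺ = {C, D, F}; {B}⁺ = {B} — none reach the full schema.
{A, B, J}⁺: AJ→K adds K; AJ→F adds F; JK→C adds C; BC→AHJ adds H; BFK→ADH adds D → {A, B, C, D, F, H, J, K}. Minimal: {B, J}⁺ = {B, J}; {A, J}⁺ = {A, C, D, F, J, K}; {A, B}⁺ = {A, B} — none reach the full schema.
{B, F, K}⁺: BFK→ADH adds A, D, H; D→CF adds C; BC→AHJ adds J → {A, B, C, D, F, H, J, K}. Minimal: {F, K}⁺ = {F, K}; {B, K}⁺ = {B, K}; {B, F}⁺ = {B, F} — none reach the full schema.
{B, J, K}⁺: JK→C adds C; BC→AHJ adds A, H; AC→DFK adds D, F → {A, B, C, D, F, H, J, K}. Minimal: {J, K}⁺ = {C, J, K}; {B, K}⁺ = {B, K}; {B, J}⁺ = {B, J} — none reach the full schema.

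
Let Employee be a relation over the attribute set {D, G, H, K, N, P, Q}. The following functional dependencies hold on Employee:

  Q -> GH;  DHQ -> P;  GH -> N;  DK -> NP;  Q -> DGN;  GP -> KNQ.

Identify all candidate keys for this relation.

{Q}⁺: Q→GH adds G, H; GH→N adds N; Q→DGN adds D; DHQ→P adds P; GP→KNQ adds K → {D, G, H, K, N, P, Q}.
{G, P}⁺: GP→KNQ adds K, N, Q; Q→GH adds H; Q→DGN adds D → {D, G, H, K, N, P, Q}. Minimal: {P}⁺ = {P}; {G}⁺ = {G} — none reach the full schema.
{D, G, K}⁺: DK→NP adds N, P; GP→KNQ adds Q; Q→GH adds H → {D, G, H, K, N, P, Q}. Minimal: {G, K}⁺ = {G, K}; {D, K}⁺ = {D, K, N, P}; {D, G}⁺ = {D, G} — none reach the full schema.
Any other superkey contains one of these as a subset, so there are no further candidate keys.

Q, GP, DGK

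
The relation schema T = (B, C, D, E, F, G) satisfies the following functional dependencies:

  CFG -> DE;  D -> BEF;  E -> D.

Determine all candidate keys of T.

(C, D, G); (C, E, G); (C, F, G)

{C, D, G}⁺: D→BEF adds B, E, F → {B, C, D, E, F, G}. Minimal: {D, G}⁺ = {B, D, E, F, G}; {C, G}⁺ = {C, G}; {C, D}⁺ = {B, C, D, E, F} — none reach the full schema.
{C, E, G}⁺: E→D adds D; D→BEF adds B, F → {B, C, D, E, F, G}. Minimal: {E, G}⁺ = {B, D, E, F, G}; {C, G}⁺ = {C, G}; {C, E}⁺ = {B, C, D, E, F} — none reach the full schema.
{C, F, G}⁺: CFG→DE adds D, E; D→BEF adds B → {B, C, D, E, F, G}. Minimal: {F, G}⁺ = {F, G}; {C, G}⁺ = {C, G}; {C, F}⁺ = {C, F} — none reach the full schema.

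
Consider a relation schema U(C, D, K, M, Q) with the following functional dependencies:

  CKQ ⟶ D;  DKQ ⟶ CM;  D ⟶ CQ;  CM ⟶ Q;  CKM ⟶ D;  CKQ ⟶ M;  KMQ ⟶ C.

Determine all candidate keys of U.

Attribute K never appears on the right-hand side of any dependency, so K must belong to every candidate key.
{K}⁺ = {K}, which is not all of the schema, so we must add further attributes.
{D, K}⁺: D→CQ adds C, Q; CKQ→M adds M → {C, D, K, M, Q}.
{C, K, M}⁺: CM→Q adds Q; CKM→D adds D → {C, D, K, M, Q}.
{C, K, Q}⁺: CKQ→D adds D; DKQ→CM adds M → {C, D, K, M, Q}.
{K, M, Q}⁺: KMQ→C adds C; CKQ→D adds D → {C, D, K, M, Q}.
Any other superkey contains one of these as a subset, so there are no further candidate keys.

DK; CKM; CKQ; KMQ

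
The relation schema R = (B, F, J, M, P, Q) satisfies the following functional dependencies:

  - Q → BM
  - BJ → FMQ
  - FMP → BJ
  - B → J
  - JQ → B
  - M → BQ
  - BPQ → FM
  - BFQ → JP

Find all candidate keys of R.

{B}⁺: B→J adds J; BJ→FMQ adds F, M, Q; BFQ→JP adds P → {B, F, J, M, P, Q}.
{M}⁺: M→BQ adds B, Q; B→J adds J; BJ→FMQ adds F; BFQ→JP adds P → {B, F, J, M, P, Q}.
{Q}⁺: Q→BM adds B, M; B→J adds J; BJ→FMQ adds F; BFQ→JP adds P → {B, F, J, M, P, Q}.
Any other superkey contains one of these as a subset, so there are no further candidate keys.

{B}; {M}; {Q}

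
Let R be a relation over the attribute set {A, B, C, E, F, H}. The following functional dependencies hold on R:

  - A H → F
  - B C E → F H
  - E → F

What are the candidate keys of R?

{A, B, C, E}⁺: BCE→FH adds F, H → {A, B, C, E, F, H}.

(A, B, C, E)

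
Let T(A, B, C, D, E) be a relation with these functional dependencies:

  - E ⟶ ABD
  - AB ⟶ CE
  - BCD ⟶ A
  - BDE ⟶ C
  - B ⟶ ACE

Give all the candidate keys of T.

B, E

{B}⁺: B→ACE adds A, C, E; E→ABD adds D → {A, B, C, D, E}.
{E}⁺: E→ABD adds A, B, D; AB→CE adds C → {A, B, C, D, E}.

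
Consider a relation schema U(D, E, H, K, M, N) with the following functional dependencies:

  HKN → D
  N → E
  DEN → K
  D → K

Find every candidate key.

Attributes H, M, N never appear on any right-hand side, so every candidate key must contain {H, M, N}.
{H, M, N}⁺ = {E, H, M, N}, which is not all of the schema, so we must add further attributes.
{D, H, M, N}⁺: N→E adds E; DEN→K adds K → {D, E, H, K, M, N}. Minimal: {H, M, N}⁺ = {E, H, M, N}; {D, M, N}⁺ = {D, E, K, M, N}; {D, H, N}⁺ = {D, E, H, K, N}; … — none reach the full schema.
{H, K, M, N}⁺: HKN→D adds D; N→E adds E → {D, E, H, K, M, N}. Minimal: {K, M, N}⁺ = {E, K, M, N}; {H, M, N}⁺ = {E, H, M, N}; {H, K, N}⁺ = {D, E, H, K, N}; … — none reach the full schema.

{D, H, M, N}; {H, K, M, N}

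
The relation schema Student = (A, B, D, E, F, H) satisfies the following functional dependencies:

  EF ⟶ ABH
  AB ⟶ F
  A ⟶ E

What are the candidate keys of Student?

{A, B, D}, {A, D, F}, {D, E, F}

{A, B, D}⁺: AB→F adds F; A→E adds E; EF→ABH adds H → {A, B, D, E, F, H}. Minimal: {B, D}⁺ = {B, D}; {A, D}⁺ = {A, D, E}; {A, B}⁺ = {A, B, E, F, H} — none reach the full schema.
{A, D, F}⁺: A→E adds E; EF→ABH adds B, H → {A, B, D, E, F, H}. Minimal: {D, F}⁺ = {D, F}; {A, F}⁺ = {A, B, E, F, H}; {A, D}⁺ = {A, D, E} — none reach the full schema.
{D, E, F}⁺: EF→ABH adds A, B, H → {A, B, D, E, F, H}. Minimal: {E, F}⁺ = {A, B, E, F, H}; {D, F}⁺ = {D, F}; {D, E}⁺ = {D, E} — none reach the full schema.
Any other superkey contains one of these as a subset, so there are no further candidate keys.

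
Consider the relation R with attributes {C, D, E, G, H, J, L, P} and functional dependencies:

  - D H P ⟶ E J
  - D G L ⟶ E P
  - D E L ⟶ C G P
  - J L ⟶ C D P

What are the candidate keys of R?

{H, J, L}; {D, E, H, L}; {D, G, H, L}; {D, H, L, P}

Attributes H, L never appear on any right-hand side, so every candidate key must contain {H, L}.
{H, L}⁺ = {H, L}, which is not all of the schema, so we must add further attributes.
{H, J, L}⁺: JL→CDP adds C, D, P; DHP→EJ adds E; DEL→CGP adds G → {C, D, E, G, H, J, L, P}.
{D, E, H, L}⁺: DEL→CGP adds C, G, P; DHP→EJ adds J → {C, D, E, G, H, J, L, P}.
{D, G, H, L}⁺: DGL→EP adds E, P; DEL→CGP adds C; DHP→EJ adds J → {C, D, E, G, H, J, L, P}.
{D, H, L, P}⁺: DHP→EJ adds E, J; DEL→CGP adds C, G → {C, D, E, G, H, J, L, P}.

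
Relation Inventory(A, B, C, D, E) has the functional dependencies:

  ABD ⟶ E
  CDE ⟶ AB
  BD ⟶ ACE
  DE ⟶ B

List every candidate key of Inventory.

(B, D); (D, E)

Attribute D never appears on the right-hand side of any dependency, so D must belong to every candidate key.
{D}⁺ = {D}, which is not all of the schema, so we must add further attributes.
{B, D}⁺: BD→ACE adds A, C, E → {A, B, C, D, E}. Minimal: {D}⁺ = {D}; {B}⁺ = {B} — none reach the full schema.
{D, E}⁺: DE→B adds B; BD→ACE adds A, C → {A, B, C, D, E}. Minimal: {E}⁺ = {E}; {D}⁺ = {D} — none reach the full schema.
Any other superkey contains one of these as a subset, so there are no further candidate keys.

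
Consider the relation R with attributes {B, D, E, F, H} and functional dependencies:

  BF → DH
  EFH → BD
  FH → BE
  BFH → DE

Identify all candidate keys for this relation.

Attribute F never appears on the right-hand side of any dependency, so F must belong to every candidate key.
{F}⁺ = {F}, which is not all of the schema, so we must add further attributes.
{B, F}⁺: BF→DH adds D, H; FH→BE adds E → {B, D, E, F, H}. Minimal: {F}⁺ = {F}; {B}⁺ = {B} — none reach the full schema.
{F, H}⁺: FH→BE adds B, E; BFH→DE adds D → {B, D, E, F, H}. Minimal: {H}⁺ = {H}; {F}⁺ = {F} — none reach the full schema.
Any other superkey contains one of these as a subset, so there are no further candidate keys.

BF, FH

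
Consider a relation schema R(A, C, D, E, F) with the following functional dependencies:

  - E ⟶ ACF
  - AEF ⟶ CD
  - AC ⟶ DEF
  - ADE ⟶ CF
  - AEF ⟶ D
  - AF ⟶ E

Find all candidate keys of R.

{E}; {A, C}; {A, F}

{E}⁺: E→ACF adds A, C, F; AEF→CD adds D → {A, C, D, E, F}.
{A, C}⁺: AC→DEF adds D, E, F → {A, C, D, E, F}. Minimal: {C}⁺ = {C}; {A}⁺ = {A} — none reach the full schema.
{A, F}⁺: AF→E adds E; E→ACF adds C; AEF→CD adds D → {A, C, D, E, F}. Minimal: {F}⁺ = {F}; {A}⁺ = {A} — none reach the full schema.
Any other superkey contains one of these as a subset, so there are no further candidate keys.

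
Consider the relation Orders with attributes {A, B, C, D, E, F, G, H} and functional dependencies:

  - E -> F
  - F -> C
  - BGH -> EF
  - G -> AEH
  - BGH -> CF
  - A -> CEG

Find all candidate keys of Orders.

Attributes B, D never appear on any right-hand side, so every candidate key must contain {B, D}.
{B, D}⁺ = {B, D}, which is not all of the schema, so we must add further attributes.
{A, B, D}⁺: A→CEG adds C, E, G; E→F adds F; G→AEH adds H → {A, B, C, D, E, F, G, H}. Minimal: {B, D}⁺ = {B, D}; {A, D}⁺ = {A, C, D, E, F, G, H}; {A, B}⁺ = {A, B, C, E, F, G, H} — none reach the full schema.
{B, D, G}⁺: G→AEH adds A, E, H; BGH→CF adds C, F → {A, B, C, D, E, F, G, H}. Minimal: {D, G}⁺ = {A, C, D, E, F, G, H}; {B, G}⁺ = {A, B, C, E, F, G, H}; {B, D}⁺ = {B, D} — none reach the full schema.

{A, B, D}, {B, D, G}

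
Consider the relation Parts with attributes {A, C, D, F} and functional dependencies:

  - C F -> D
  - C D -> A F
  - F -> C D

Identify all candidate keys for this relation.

F, CD

{F}⁺: F→CD adds C, D; CD→AF adds A → {A, C, D, F}.
{C, D}⁺: CD→AF adds A, F → {A, C, D, F}.
Any other superkey contains one of these as a subset, so there are no further candidate keys.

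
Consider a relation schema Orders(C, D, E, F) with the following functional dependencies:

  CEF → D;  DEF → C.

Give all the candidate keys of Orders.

Attributes E, F never appear on any right-hand side, so every candidate key must contain {E, F}.
{E, F}⁺ = {E, F}, which is not all of the schema, so we must add further attributes.
{C, E, F}⁺: CEF→D adds D → {C, D, E, F}.
{D, E, F}⁺: DEF→C adds C → {C, D, E, F}.
Any other superkey contains one of these as a subset, so there are no further candidate keys.

{C, E, F}, {D, E, F}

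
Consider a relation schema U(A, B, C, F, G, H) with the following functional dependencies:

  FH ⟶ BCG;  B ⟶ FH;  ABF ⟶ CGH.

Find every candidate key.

{A, B}⁺: B→FH adds F, H; ABF→CGH adds C, G → {A, B, C, F, G, H}. Minimal: {B}⁺ = {B, C, F, G, H}; {A}⁺ = {A} — none reach the full schema.
{A, F, H}⁺: FH→BCG adds B, C, G → {A, B, C, F, G, H}. Minimal: {F, H}⁺ = {B, C, F, G, H}; {A, H}⁺ = {A, H}; {A, F}⁺ = {A, F} — none reach the full schema.
Any other superkey contains one of these as a subset, so there are no further candidate keys.

AB, AFH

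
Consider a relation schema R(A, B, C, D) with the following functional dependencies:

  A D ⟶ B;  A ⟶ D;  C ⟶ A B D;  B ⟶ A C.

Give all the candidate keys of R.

{A}⁺: A→D adds D; AD→B adds B; B→AC adds C → {A, B, C, D}.
{B}⁺: B→AC adds A, C; A→D adds D → {A, B, C, D}.
{C}⁺: C→ABD adds A, B, D → {A, B, C, D}.
Any other superkey contains one of these as a subset, so there are no further candidate keys.

(A), (B), (C)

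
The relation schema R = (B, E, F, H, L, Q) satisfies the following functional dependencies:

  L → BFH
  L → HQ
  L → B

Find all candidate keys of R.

{E, L}⁺: L→BFH adds B, F, H; L→HQ adds Q → {B, E, F, H, L, Q}. Minimal: {L}⁺ = {B, F, H, L, Q}; {E}⁺ = {E} — none reach the full schema.

(E, L)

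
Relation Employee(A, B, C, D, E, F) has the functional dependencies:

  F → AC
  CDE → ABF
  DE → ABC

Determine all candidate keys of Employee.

DE

{D, E}⁺: DE→ABC adds A, B, C; CDE→ABF adds F → {A, B, C, D, E, F}. Minimal: {E}⁺ = {E}; {D}⁺ = {D} — none reach the full schema.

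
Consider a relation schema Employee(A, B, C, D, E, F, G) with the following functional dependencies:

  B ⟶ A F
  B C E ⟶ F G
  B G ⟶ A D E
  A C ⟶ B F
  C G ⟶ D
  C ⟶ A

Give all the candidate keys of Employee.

Attribute C never appears on the right-hand side of any dependency, so C must belong to every candidate key.
{C}⁺ = {A, B, C, F}, which is not all of the schema, so we must add further attributes.
{C, E}⁺: C→A adds A; AC→BF adds B, F; BCE→FG adds G; BG→ADE adds D → {A, B, C, D, E, F, G}. Minimal: {E}⁺ = {E}; {C}⁺ = {A, B, C, F} — none reach the full schema.
{C, G}⁺: CG→D adds D; C→A adds A; AC→BF adds B, F; BG→ADE adds E → {A, B, C, D, E, F, G}. Minimal: {G}⁺ = {G}; {C}⁺ = {A, B, C, F} — none reach the full schema.
Any other superkey contains one of these as a subset, so there are no further candidate keys.

{C, E}, {C, G}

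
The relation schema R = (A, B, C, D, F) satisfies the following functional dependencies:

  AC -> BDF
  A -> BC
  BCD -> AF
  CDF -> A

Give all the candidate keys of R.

{A}⁺: A→BC adds B, C; AC→BDF adds D, F → {A, B, C, D, F}.
{B, C, D}⁺: BCD→AF adds A, F → {A, B, C, D, F}. Minimal: {C, D}⁺ = {C, D}; {B, D}⁺ = {B, D}; {B, C}⁺ = {B, C} — none reach the full schema.
{C, D, F}⁺: CDF→A adds A; AC→BDF adds B → {A, B, C, D, F}. Minimal: {D, F}⁺ = {D, F}; {C, F}⁺ = {C, F}; {C, D}⁺ = {C, D} — none reach the full schema.
Any other superkey contains one of these as a subset, so there are no further candidate keys.

{A}; {B, C, D}; {C, D, F}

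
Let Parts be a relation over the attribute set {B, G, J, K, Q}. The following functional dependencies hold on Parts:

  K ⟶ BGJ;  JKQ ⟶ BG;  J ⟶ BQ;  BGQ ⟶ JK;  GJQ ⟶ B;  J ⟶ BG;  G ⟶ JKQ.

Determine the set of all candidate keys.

{G}⁺: G→JKQ adds J, K, Q; K→BGJ adds B → {B, G, J, K, Q}.
{J}⁺: J→BQ adds B, Q; J→BG adds G; G→JKQ adds K → {B, G, J, K, Q}.
{K}⁺: K→BGJ adds B, G, J; J→BQ adds Q → {B, G, J, K, Q}.

G, J, K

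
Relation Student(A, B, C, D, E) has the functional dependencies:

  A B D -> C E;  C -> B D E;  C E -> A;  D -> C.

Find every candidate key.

{C}⁺: C→BDE adds B, D, E; CE→A adds A → {A, B, C, D, E}.
{D}⁺: D→C adds C; C→BDE adds B, E; CE→A adds A → {A, B, C, D, E}.

(C), (D)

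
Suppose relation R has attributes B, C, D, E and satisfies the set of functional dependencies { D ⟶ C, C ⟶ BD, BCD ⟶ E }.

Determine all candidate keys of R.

C, D

{C}⁺: C→BD adds B, D; BCD→E adds E → {B, C, D, E}.
{D}⁺: D→C adds C; C→BD adds B; BCD→E adds E → {B, C, D, E}.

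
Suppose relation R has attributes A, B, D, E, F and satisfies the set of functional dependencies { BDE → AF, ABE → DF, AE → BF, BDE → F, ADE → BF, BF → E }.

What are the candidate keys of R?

{A, E}⁺: AE→BF adds B, F; ABE→DF adds D → {A, B, D, E, F}.
{A, B, F}⁺: BF→E adds E; ABE→DF adds D → {A, B, D, E, F}.
{B, D, E}⁺: BDE→AF adds A, F → {A, B, D, E, F}.
{B, D, F}⁺: BF→E adds E; BDE→AF adds A → {A, B, D, E, F}.

{A, E}, {A, B, F}, {B, D, E}, {B, D, F}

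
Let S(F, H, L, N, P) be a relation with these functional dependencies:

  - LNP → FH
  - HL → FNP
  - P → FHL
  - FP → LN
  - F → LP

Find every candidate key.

{F}⁺: F→LP adds L, P; P→FHL adds H; FP→LN adds N → {F, H, L, N, P}.
{P}⁺: P→FHL adds F, H, L; FP→LN adds N → {F, H, L, N, P}.
{H, L}⁺: HL→FNP adds F, N, P → {F, H, L, N, P}. Minimal: {L}⁺ = {L}; {H}⁺ = {H} — none reach the full schema.

{F}, {P}, {H, L}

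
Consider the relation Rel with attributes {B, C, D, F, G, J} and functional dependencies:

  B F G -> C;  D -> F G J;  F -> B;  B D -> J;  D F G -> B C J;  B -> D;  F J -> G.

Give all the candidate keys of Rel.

B, D, F

{B}⁺: B→D adds D; D→FGJ adds F, G, J; DFG→BCJ adds C → {B, C, D, F, G, J}.
{D}⁺: D→FGJ adds F, G, J; F→B adds B; DFG→BCJ adds C → {B, C, D, F, G, J}.
{F}⁺: F→B adds B; B→D adds D; D→FGJ adds G, J; DFG→BCJ adds C → {B, C, D, F, G, J}.
Any other superkey contains one of these as a subset, so there are no further candidate keys.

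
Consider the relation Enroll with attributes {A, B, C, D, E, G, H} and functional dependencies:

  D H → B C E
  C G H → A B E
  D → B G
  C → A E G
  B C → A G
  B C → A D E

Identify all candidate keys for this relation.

Attribute H never appears on the right-hand side of any dependency, so H must belong to every candidate key.
{H}⁺ = {H}, which is not all of the schema, so we must add further attributes.
{C, H}⁺: C→AEG adds A, E, G; CGH→ABE adds B; BC→ADE adds D → {A, B, C, D, E, G, H}. Minimal: {H}⁺ = {H}; {C}⁺ = {A, C, E, G} — none reach the full schema.
{D, H}⁺: DH→BCE adds B, C, E; D→BG adds G; C→AEG adds A → {A, B, C, D, E, G, H}. Minimal: {H}⁺ = {H}; {D}⁺ = {B, D, G} — none reach the full schema.
Any other superkey contains one of these as a subset, so there are no further candidate keys.

{C, H}, {D, H}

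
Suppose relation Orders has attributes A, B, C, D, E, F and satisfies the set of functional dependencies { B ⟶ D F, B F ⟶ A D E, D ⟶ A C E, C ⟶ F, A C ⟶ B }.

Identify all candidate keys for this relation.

{B}⁺: B→DF adds D, F; BF→ADE adds A, E; D→ACE adds C → {A, B, C, D, E, F}.
{D}⁺: D→ACE adds A, C, E; C→F adds F; AC→B adds B → {A, B, C, D, E, F}.
{A, C}⁺: C→F adds F; AC→B adds B; B→DF adds D; BF→ADE adds E → {A, B, C, D, E, F}. Minimal: {C}⁺ = {C, F}; {A}⁺ = {A} — none reach the full schema.
Any other superkey contains one of these as a subset, so there are no further candidate keys.

{B}, {D}, {A, C}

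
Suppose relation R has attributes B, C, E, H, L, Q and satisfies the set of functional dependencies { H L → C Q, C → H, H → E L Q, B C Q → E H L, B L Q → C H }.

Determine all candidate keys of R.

(B, C); (B, H); (B, L, Q)

Attribute B never appears on the right-hand side of any dependency, so B must belong to every candidate key.
{B}⁺ = {B}, which is not all of the schema, so we must add further attributes.
{B, C}⁺: C→H adds H; H→ELQ adds E, L, Q → {B, C, E, H, L, Q}.
{B, H}⁺: H→ELQ adds E, L, Q; BLQ→CH adds C → {B, C, E, H, L, Q}.
{B, L, Q}⁺: BLQ→CH adds C, H; H→ELQ adds E → {B, C, E, H, L, Q}.
Any other superkey contains one of these as a subset, so there are no further candidate keys.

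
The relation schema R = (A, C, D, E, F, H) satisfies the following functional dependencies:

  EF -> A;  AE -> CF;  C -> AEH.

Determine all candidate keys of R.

CD, ADE, DEF

{C, D}⁺: C→AEH adds A, E, H; AE→CF adds F → {A, C, D, E, F, H}.
{A, D, E}⁺: AE→CF adds C, F; C→AEH adds H → {A, C, D, E, F, H}.
{D, E, F}⁺: EF→A adds A; AE→CF adds C; C→AEH adds H → {A, C, D, E, F, H}.
Any other superkey contains one of these as a subset, so there are no further candidate keys.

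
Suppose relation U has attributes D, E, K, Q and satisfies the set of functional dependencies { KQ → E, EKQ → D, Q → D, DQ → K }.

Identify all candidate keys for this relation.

{Q}⁺: Q→D adds D; DQ→K adds K; KQ→E adds E → {D, E, K, Q}.

Q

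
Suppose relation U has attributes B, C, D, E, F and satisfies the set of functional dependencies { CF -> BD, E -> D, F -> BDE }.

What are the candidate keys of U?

Attributes C, F never appear on any right-hand side, so every candidate key must contain {C, F}.
{C, F}⁺ = {B, C, D, E, F}, which is all of the schema, so {C, F} is the only candidate key.

{C, F}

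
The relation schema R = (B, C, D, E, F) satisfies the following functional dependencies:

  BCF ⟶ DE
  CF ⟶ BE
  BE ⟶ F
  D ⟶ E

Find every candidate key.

Attribute C never appears on the right-hand side of any dependency, so C must belong to every candidate key.
{C}⁺ = {C}, which is not all of the schema, so we must add further attributes.
{C, F}⁺: CF→BE adds B, E; BCF→DE adds D → {B, C, D, E, F}. Minimal: {F}⁺ = {F}; {C}⁺ = {C} — none reach the full schema.
{B, C, D}⁺: D→E adds E; BE→F adds F → {B, C, D, E, F}. Minimal: {C, D}⁺ = {C, D, E}; {B, D}⁺ = {B, D, E, F}; {B, C}⁺ = {B, C} — none reach the full schema.
{B, C, E}⁺: BE→F adds F; BCF→DE adds D → {B, C, D, E, F}. Minimal: {C, E}⁺ = {C, E}; {B, E}⁺ = {B, E, F}; {B, C}⁺ = {B, C} — none reach the full schema.

CF, BCD, BCE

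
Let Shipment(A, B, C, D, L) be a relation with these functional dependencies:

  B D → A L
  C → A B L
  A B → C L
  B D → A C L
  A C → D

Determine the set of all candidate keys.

C; AB; BD

{C}⁺: C→ABL adds A, B, L; AC→D adds D → {A, B, C, D, L}.
{A, B}⁺: AB→CL adds C, L; AC→D adds D → {A, B, C, D, L}. Minimal: {B}⁺ = {B}; {A}⁺ = {A} — none reach the full schema.
{B, D}⁺: BD→AL adds A, L; AB→CL adds C → {A, B, C, D, L}. Minimal: {D}⁺ = {D}; {B}⁺ = {B} — none reach the full schema.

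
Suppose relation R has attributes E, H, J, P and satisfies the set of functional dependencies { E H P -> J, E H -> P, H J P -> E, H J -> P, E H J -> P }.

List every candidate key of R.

(E, H), (H, J)

Attribute H never appears on the right-hand side of any dependency, so H must belong to every candidate key.
{H}⁺ = {H}, which is not all of the schema, so we must add further attributes.
{E, H}⁺: EH→P adds P; EHP→J adds J → {E, H, J, P}. Minimal: {H}⁺ = {H}; {E}⁺ = {E} — none reach the full schema.
{H, J}⁺: HJ→P adds P; HJP→E adds E → {E, H, J, P}. Minimal: {J}⁺ = {J}; {H}⁺ = {H} — none reach the full schema.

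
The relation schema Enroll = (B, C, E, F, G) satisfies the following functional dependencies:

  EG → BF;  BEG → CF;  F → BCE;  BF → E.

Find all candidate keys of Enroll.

Attribute G never appears on the right-hand side of any dependency, so G must belong to every candidate key.
{G}⁺ = {G}, which is not all of the schema, so we must add further attributes.
{E, G}⁺: EG→BF adds B, F; BEG→CF adds C → {B, C, E, F, G}. Minimal: {G}⁺ = {G}; {E}⁺ = {E} — none reach the full schema.
{F, G}⁺: F→BCE adds B, C, E → {B, C, E, F, G}. Minimal: {G}⁺ = {G}; {F}⁺ = {B, C, E, F} — none reach the full schema.
Any other superkey contains one of these as a subset, so there are no further candidate keys.

(E, G); (F, G)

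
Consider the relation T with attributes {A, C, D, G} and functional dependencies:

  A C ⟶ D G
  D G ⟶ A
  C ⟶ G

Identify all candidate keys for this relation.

{A, C}⁺: AC→DG adds D, G → {A, C, D, G}. Minimal: {C}⁺ = {C, G}; {A}⁺ = {A} — none reach the full schema.
{C, D}⁺: C→G adds G; DG→A adds A → {A, C, D, G}. Minimal: {D}⁺ = {D}; {C}⁺ = {C, G} — none reach the full schema.

AC, CD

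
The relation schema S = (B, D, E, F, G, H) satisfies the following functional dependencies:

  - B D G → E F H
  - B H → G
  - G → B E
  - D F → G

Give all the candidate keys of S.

Attribute D never appears on the right-hand side of any dependency, so D must belong to every candidate key.
{D}⁺ = {D}, which is not all of the schema, so we must add further attributes.
{D, F}⁺: DF→G adds G; G→BE adds B, E; BDG→EFH adds H → {B, D, E, F, G, H}. Minimal: {F}⁺ = {F}; {D}⁺ = {D} — none reach the full schema.
{D, G}⁺: G→BE adds B, E; BDG→EFH adds F, H → {B, D, E, F, G, H}. Minimal: {G}⁺ = {B, E, G}; {D}⁺ = {D} — none reach the full schema.
{B, D, H}⁺: BH→G adds G; G→BE adds E; BDG→EFH adds F → {B, D, E, F, G, H}. Minimal: {D, H}⁺ = {D, H}; {B, H}⁺ = {B, E, G, H}; {B, D}⁺ = {B, D} — none reach the full schema.
Any other superkey contains one of these as a subset, so there are no further candidate keys.

{D, F}, {D, G}, {B, D, H}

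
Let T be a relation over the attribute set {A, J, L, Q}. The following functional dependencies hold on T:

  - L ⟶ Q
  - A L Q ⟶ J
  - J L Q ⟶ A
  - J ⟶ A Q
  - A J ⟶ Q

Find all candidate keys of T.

{A, L}⁺: L→Q adds Q; ALQ→J adds J → {A, J, L, Q}. Minimal: {L}⁺ = {L, Q}; {A}⁺ = {A} — none reach the full schema.
{J, L}⁺: L→Q adds Q; JLQ→A adds A → {A, J, L, Q}. Minimal: {L}⁺ = {L, Q}; {J}⁺ = {A, J, Q} — none reach the full schema.

{A, L}, {J, L}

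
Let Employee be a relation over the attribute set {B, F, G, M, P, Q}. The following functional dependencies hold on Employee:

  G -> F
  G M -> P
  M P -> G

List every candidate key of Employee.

(B, G, M, Q); (B, M, P, Q)

Attributes B, M, Q never appear on any right-hand side, so every candidate key must contain {B, M, Q}.
{B, M, Q}⁺ = {B, M, Q}, which is not all of the schema, so we must add further attributes.
{B, G, M, Q}⁺: G→F adds F; GM→P adds P → {B, F, G, M, P, Q}. Minimal: {G, M, Q}⁺ = {F, G, M, P, Q}; {B, M, Q}⁺ = {B, M, Q}; {B, G, Q}⁺ = {B, F, G, Q}; … — none reach the full schema.
{B, M, P, Q}⁺: MP→G adds G; G→F adds F → {B, F, G, M, P, Q}. Minimal: {M, P, Q}⁺ = {F, G, M, P, Q}; {B, P, Q}⁺ = {B, P, Q}; {B, M, Q}⁺ = {B, M, Q}; … — none reach the full schema.
Any other superkey contains one of these as a subset, so there are no further candidate keys.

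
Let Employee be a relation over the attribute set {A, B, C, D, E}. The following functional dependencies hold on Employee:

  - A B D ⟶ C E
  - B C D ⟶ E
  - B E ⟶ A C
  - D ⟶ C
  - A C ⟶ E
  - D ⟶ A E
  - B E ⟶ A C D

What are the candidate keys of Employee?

{B, D}; {B, E}; {A, B, C}

Attribute B never appears on the right-hand side of any dependency, so B must belong to every candidate key.
{B}⁺ = {B}, which is not all of the schema, so we must add further attributes.
{B, D}⁺: D→C adds C; D→AE adds A, E → {A, B, C, D, E}. Minimal: {D}⁺ = {A, C, D, E}; {B}⁺ = {B} — none reach the full schema.
{B, E}⁺: BE→AC adds A, C; BE→ACD adds D → {A, B, C, D, E}. Minimal: {E}⁺ = {E}; {B}⁺ = {B} — none reach the full schema.
{A, B, C}⁺: AC→E adds E; BE→ACD adds D → {A, B, C, D, E}. Minimal: {B, C}⁺ = {B, C}; {A, C}⁺ = {A, C, E}; {A, B}⁺ = {A, B} — none reach the full schema.
Any other superkey contains one of these as a subset, so there are no further candidate keys.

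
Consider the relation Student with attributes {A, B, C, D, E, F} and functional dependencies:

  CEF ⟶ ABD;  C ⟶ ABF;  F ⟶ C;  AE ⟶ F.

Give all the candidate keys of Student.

Attribute E never appears on the right-hand side of any dependency, so E must belong to every candidate key.
{E}⁺ = {E}, which is not all of the schema, so we must add further attributes.
{A, E}⁺: AE→F adds F; F→C adds C; CEF→ABD adds B, D → {A, B, C, D, E, F}. Minimal: {E}⁺ = {E}; {A}⁺ = {A} — none reach the full schema.
{C, E}⁺: C→ABF adds A, B, F; CEF→ABD adds D → {A, B, C, D, E, F}. Minimal: {E}⁺ = {E}; {C}⁺ = {A, B, C, F} — none reach the full schema.
{E, F}⁺: F→C adds C; CEF→ABD adds A, B, D → {A, B, C, D, E, F}. Minimal: {F}⁺ = {A, B, C, F}; {E}⁺ = {E} — none reach the full schema.

{A, E}; {C, E}; {E, F}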